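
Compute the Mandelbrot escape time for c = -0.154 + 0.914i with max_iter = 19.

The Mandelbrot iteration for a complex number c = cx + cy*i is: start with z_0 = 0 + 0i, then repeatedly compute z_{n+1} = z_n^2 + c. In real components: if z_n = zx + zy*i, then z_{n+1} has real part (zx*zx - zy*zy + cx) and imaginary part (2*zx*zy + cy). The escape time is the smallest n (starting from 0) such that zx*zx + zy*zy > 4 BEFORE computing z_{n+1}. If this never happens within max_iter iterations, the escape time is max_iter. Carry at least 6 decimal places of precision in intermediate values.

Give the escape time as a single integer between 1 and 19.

z_0 = 0 + 0i, c = -0.1540 + 0.9140i
Iter 1: z = -0.1540 + 0.9140i, |z|^2 = 0.8591
Iter 2: z = -0.9657 + 0.6325i, |z|^2 = 1.3326
Iter 3: z = 0.3785 + -0.3076i, |z|^2 = 0.2379
Iter 4: z = -0.1053 + 0.6812i, |z|^2 = 0.4751
Iter 5: z = -0.6069 + 0.7705i, |z|^2 = 0.9620
Iter 6: z = -0.3793 + -0.0212i, |z|^2 = 0.1443
Iter 7: z = -0.0106 + 0.9301i, |z|^2 = 0.8652
Iter 8: z = -1.0190 + 0.8944i, |z|^2 = 1.8382
Iter 9: z = 0.0845 + -0.9087i, |z|^2 = 0.8329
Iter 10: z = -0.9726 + 0.7604i, |z|^2 = 1.5242
Iter 11: z = 0.2137 + -0.5652i, |z|^2 = 0.3651
Iter 12: z = -0.4278 + 0.6725i, |z|^2 = 0.6352
Iter 13: z = -0.4232 + 0.3386i, |z|^2 = 0.2938
Iter 14: z = -0.0896 + 0.6274i, |z|^2 = 0.4016
Iter 15: z = -0.5396 + 0.8016i, |z|^2 = 0.9338
Iter 16: z = -0.5055 + 0.0489i, |z|^2 = 0.2579
Iter 17: z = 0.0991 + 0.8645i, |z|^2 = 0.7573
Iter 18: z = -0.8916 + 1.0854i, |z|^2 = 1.9730

Answer: 19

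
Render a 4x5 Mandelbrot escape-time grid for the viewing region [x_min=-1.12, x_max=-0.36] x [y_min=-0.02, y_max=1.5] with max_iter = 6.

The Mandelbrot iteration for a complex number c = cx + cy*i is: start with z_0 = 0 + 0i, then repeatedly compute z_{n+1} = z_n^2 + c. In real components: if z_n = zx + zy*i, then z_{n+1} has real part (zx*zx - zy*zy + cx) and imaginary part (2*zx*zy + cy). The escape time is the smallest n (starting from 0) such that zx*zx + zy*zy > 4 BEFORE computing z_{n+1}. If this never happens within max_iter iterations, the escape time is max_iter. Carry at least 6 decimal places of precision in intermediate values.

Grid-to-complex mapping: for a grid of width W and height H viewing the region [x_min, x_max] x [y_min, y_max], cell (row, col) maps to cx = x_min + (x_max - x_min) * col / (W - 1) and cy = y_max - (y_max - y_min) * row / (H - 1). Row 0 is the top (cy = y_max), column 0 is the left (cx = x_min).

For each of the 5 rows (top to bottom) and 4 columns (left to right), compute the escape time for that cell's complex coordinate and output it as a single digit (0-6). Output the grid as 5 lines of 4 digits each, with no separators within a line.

Answer: 2222
3334
3456
6666
6666

Derivation:
(row=0, col=0): c = -1.1200 + 1.5000i → escape time 2
(row=0, col=1): c = -0.8667 + 1.5000i → escape time 2
(row=0, col=2): c = -0.6133 + 1.5000i → escape time 2
(row=0, col=3): c = -0.3600 + 1.5000i → escape time 2
(row=1, col=0): c = -1.1200 + 1.1200i → escape time 3
(row=1, col=1): c = -0.8667 + 1.1200i → escape time 3
(row=1, col=2): c = -0.6133 + 1.1200i → escape time 3
(row=1, col=3): c = -0.3600 + 1.1200i → escape time 4
(row=2, col=0): c = -1.1200 + 0.7400i → escape time 3
(row=2, col=1): c = -0.8667 + 0.7400i → escape time 4
(row=2, col=2): c = -0.6133 + 0.7400i → escape time 5
(row=2, col=3): c = -0.3600 + 0.7400i → escape time 6
(row=3, col=0): c = -1.1200 + 0.3600i → escape time 6
(row=3, col=1): c = -0.8667 + 0.3600i → escape time 6
(row=3, col=2): c = -0.6133 + 0.3600i → escape time 6
(row=3, col=3): c = -0.3600 + 0.3600i → escape time 6
(row=4, col=0): c = -1.1200 + -0.0200i → escape time 6
(row=4, col=1): c = -0.8667 + -0.0200i → escape time 6
(row=4, col=2): c = -0.6133 + -0.0200i → escape time 6
(row=4, col=3): c = -0.3600 + -0.0200i → escape time 6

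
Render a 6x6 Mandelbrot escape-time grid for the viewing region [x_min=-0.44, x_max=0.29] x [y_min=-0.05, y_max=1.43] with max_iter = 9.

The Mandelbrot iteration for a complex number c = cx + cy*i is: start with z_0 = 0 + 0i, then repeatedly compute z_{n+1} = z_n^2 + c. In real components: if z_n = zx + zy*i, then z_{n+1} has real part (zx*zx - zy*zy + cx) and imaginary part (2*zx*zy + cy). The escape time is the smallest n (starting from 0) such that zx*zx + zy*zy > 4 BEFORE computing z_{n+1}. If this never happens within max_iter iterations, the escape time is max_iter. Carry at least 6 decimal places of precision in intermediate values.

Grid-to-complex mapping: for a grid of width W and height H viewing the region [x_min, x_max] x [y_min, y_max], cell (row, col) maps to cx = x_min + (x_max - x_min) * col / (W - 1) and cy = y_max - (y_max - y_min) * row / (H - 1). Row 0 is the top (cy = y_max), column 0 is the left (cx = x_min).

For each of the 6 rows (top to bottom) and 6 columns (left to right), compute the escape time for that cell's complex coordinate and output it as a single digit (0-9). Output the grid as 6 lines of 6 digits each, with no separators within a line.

Answer: 222222
345432
599954
999999
999999
999999

Derivation:
(row=0, col=0): c = -0.4400 + 1.4300i → escape time 2
(row=0, col=1): c = -0.2940 + 1.4300i → escape time 2
(row=0, col=2): c = -0.1480 + 1.4300i → escape time 2
(row=0, col=3): c = -0.0020 + 1.4300i → escape time 2
(row=0, col=4): c = 0.1440 + 1.4300i → escape time 2
(row=0, col=5): c = 0.2900 + 1.4300i → escape time 2
(row=1, col=0): c = -0.4400 + 1.1340i → escape time 3
(row=1, col=1): c = -0.2940 + 1.1340i → escape time 4
(row=1, col=2): c = -0.1480 + 1.1340i → escape time 5
(row=1, col=3): c = -0.0020 + 1.1340i → escape time 4
(row=1, col=4): c = 0.1440 + 1.1340i → escape time 3
(row=1, col=5): c = 0.2900 + 1.1340i → escape time 2
(row=2, col=0): c = -0.4400 + 0.8380i → escape time 5
(row=2, col=1): c = -0.2940 + 0.8380i → escape time 9
(row=2, col=2): c = -0.1480 + 0.8380i → escape time 9
(row=2, col=3): c = -0.0020 + 0.8380i → escape time 9
(row=2, col=4): c = 0.1440 + 0.8380i → escape time 5
(row=2, col=5): c = 0.2900 + 0.8380i → escape time 4
(row=3, col=0): c = -0.4400 + 0.5420i → escape time 9
(row=3, col=1): c = -0.2940 + 0.5420i → escape time 9
(row=3, col=2): c = -0.1480 + 0.5420i → escape time 9
(row=3, col=3): c = -0.0020 + 0.5420i → escape time 9
(row=3, col=4): c = 0.1440 + 0.5420i → escape time 9
(row=3, col=5): c = 0.2900 + 0.5420i → escape time 9
(row=4, col=0): c = -0.4400 + 0.2460i → escape time 9
(row=4, col=1): c = -0.2940 + 0.2460i → escape time 9
(row=4, col=2): c = -0.1480 + 0.2460i → escape time 9
(row=4, col=3): c = -0.0020 + 0.2460i → escape time 9
(row=4, col=4): c = 0.1440 + 0.2460i → escape time 9
(row=4, col=5): c = 0.2900 + 0.2460i → escape time 9
(row=5, col=0): c = -0.4400 + -0.0500i → escape time 9
(row=5, col=1): c = -0.2940 + -0.0500i → escape time 9
(row=5, col=2): c = -0.1480 + -0.0500i → escape time 9
(row=5, col=3): c = -0.0020 + -0.0500i → escape time 9
(row=5, col=4): c = 0.1440 + -0.0500i → escape time 9
(row=5, col=5): c = 0.2900 + -0.0500i → escape time 9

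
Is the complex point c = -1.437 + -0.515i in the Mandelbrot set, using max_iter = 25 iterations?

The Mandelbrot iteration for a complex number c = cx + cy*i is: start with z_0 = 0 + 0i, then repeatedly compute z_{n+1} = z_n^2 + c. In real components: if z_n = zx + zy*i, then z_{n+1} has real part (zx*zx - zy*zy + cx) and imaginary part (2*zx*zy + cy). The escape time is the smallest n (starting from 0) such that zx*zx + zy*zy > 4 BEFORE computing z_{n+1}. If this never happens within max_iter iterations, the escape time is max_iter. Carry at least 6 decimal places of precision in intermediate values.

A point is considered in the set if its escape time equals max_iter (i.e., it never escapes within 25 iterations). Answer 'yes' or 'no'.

z_0 = 0 + 0i, c = -1.4370 + -0.5150i
Iter 1: z = -1.4370 + -0.5150i, |z|^2 = 2.3302
Iter 2: z = 0.3627 + 0.9651i, |z|^2 = 1.0630
Iter 3: z = -2.2369 + 0.1852i, |z|^2 = 5.0378
Escaped at iteration 3

Answer: no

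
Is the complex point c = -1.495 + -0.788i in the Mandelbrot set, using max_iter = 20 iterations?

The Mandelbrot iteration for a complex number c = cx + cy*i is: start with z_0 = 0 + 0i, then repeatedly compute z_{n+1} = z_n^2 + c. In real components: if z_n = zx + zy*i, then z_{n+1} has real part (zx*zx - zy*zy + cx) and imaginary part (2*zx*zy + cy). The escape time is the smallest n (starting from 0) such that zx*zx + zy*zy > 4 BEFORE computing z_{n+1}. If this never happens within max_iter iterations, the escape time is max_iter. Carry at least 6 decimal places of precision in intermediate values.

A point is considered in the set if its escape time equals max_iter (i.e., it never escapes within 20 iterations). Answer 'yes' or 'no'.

Answer: no

Derivation:
z_0 = 0 + 0i, c = -1.4950 + -0.7880i
Iter 1: z = -1.4950 + -0.7880i, |z|^2 = 2.8560
Iter 2: z = 0.1191 + 1.5681i, |z|^2 = 2.4732
Iter 3: z = -3.9398 + -0.4145i, |z|^2 = 15.6940
Escaped at iteration 3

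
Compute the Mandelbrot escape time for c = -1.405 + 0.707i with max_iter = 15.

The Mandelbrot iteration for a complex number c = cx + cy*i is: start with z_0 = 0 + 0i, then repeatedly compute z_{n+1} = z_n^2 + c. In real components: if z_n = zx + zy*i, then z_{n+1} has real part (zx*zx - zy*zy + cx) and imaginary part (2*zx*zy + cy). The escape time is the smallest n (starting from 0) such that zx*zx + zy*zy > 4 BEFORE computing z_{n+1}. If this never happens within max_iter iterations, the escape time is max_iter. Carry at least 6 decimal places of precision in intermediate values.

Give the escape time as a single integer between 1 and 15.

z_0 = 0 + 0i, c = -1.4050 + 0.7070i
Iter 1: z = -1.4050 + 0.7070i, |z|^2 = 2.4739
Iter 2: z = 0.0692 + -1.2797i, |z|^2 = 1.6423
Iter 3: z = -3.0378 + 0.5300i, |z|^2 = 9.5089
Escaped at iteration 3

Answer: 3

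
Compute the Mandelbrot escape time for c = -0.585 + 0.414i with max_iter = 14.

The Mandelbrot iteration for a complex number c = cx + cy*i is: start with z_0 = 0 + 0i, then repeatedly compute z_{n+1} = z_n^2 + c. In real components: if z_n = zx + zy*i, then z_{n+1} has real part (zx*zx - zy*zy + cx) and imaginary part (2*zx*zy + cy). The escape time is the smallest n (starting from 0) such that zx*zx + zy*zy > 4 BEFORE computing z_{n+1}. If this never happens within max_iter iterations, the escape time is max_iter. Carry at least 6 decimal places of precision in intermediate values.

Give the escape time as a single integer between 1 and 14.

Answer: 14

Derivation:
z_0 = 0 + 0i, c = -0.5850 + 0.4140i
Iter 1: z = -0.5850 + 0.4140i, |z|^2 = 0.5136
Iter 2: z = -0.4142 + -0.0704i, |z|^2 = 0.1765
Iter 3: z = -0.4184 + 0.4723i, |z|^2 = 0.3981
Iter 4: z = -0.6330 + 0.0188i, |z|^2 = 0.4010
Iter 5: z = -0.1847 + 0.3902i, |z|^2 = 0.1864
Iter 6: z = -0.7032 + 0.2699i, |z|^2 = 0.5673
Iter 7: z = -0.1634 + 0.0345i, |z|^2 = 0.0279
Iter 8: z = -0.5595 + 0.4027i, |z|^2 = 0.4752
Iter 9: z = -0.4342 + -0.0367i, |z|^2 = 0.1898
Iter 10: z = -0.3979 + 0.4458i, |z|^2 = 0.3571
Iter 11: z = -0.6255 + 0.0592i, |z|^2 = 0.3947
Iter 12: z = -0.1973 + 0.3399i, |z|^2 = 0.1544
Iter 13: z = -0.6616 + 0.2799i, |z|^2 = 0.5161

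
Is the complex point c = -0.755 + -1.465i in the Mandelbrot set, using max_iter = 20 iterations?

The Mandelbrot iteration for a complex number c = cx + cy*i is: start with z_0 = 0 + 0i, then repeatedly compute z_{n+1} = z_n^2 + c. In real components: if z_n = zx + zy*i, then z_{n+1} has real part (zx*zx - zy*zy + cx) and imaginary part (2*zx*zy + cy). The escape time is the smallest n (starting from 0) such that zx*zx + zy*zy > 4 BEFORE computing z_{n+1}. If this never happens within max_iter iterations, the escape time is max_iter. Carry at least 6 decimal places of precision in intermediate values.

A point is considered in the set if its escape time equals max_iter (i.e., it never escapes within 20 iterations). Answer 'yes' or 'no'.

z_0 = 0 + 0i, c = -0.7550 + -1.4650i
Iter 1: z = -0.7550 + -1.4650i, |z|^2 = 2.7163
Iter 2: z = -2.3312 + 0.7472i, |z|^2 = 5.9927
Escaped at iteration 2

Answer: no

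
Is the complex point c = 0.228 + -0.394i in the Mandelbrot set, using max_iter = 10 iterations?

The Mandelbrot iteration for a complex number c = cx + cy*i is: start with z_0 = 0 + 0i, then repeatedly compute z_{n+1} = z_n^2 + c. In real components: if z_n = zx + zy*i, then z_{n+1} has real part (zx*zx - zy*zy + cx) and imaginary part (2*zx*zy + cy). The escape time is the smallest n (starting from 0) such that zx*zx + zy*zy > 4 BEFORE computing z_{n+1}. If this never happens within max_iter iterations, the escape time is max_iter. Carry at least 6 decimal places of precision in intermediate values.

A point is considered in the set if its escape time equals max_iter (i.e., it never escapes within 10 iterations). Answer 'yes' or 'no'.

Answer: yes

Derivation:
z_0 = 0 + 0i, c = 0.2280 + -0.3940i
Iter 1: z = 0.2280 + -0.3940i, |z|^2 = 0.2072
Iter 2: z = 0.1247 + -0.5737i, |z|^2 = 0.3447
Iter 3: z = -0.0855 + -0.5371i, |z|^2 = 0.2958
Iter 4: z = -0.0532 + -0.3021i, |z|^2 = 0.0941
Iter 5: z = 0.1396 + -0.3619i, |z|^2 = 0.1504
Iter 6: z = 0.1165 + -0.4950i, |z|^2 = 0.2586
Iter 7: z = -0.0034 + -0.5094i, |z|^2 = 0.2595
Iter 8: z = -0.0314 + -0.3905i, |z|^2 = 0.1535
Iter 9: z = 0.0765 + -0.3694i, |z|^2 = 0.1423
Did not escape in 10 iterations → in set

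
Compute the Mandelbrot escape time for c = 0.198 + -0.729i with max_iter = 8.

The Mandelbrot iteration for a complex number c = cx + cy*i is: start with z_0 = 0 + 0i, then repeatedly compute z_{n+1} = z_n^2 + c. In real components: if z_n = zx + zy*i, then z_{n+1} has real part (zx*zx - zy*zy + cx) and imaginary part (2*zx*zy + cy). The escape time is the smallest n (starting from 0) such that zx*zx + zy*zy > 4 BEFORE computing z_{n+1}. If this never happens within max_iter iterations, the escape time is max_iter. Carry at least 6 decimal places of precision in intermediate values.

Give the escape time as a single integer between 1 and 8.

z_0 = 0 + 0i, c = 0.1980 + -0.7290i
Iter 1: z = 0.1980 + -0.7290i, |z|^2 = 0.5706
Iter 2: z = -0.2942 + -1.0177i, |z|^2 = 1.1223
Iter 3: z = -0.7511 + -0.1301i, |z|^2 = 0.5811
Iter 4: z = 0.7452 + -0.5335i, |z|^2 = 0.8400
Iter 5: z = 0.4687 + -1.5242i, |z|^2 = 2.5429
Iter 6: z = -1.9055 + -2.1578i, |z|^2 = 8.2872
Escaped at iteration 6

Answer: 6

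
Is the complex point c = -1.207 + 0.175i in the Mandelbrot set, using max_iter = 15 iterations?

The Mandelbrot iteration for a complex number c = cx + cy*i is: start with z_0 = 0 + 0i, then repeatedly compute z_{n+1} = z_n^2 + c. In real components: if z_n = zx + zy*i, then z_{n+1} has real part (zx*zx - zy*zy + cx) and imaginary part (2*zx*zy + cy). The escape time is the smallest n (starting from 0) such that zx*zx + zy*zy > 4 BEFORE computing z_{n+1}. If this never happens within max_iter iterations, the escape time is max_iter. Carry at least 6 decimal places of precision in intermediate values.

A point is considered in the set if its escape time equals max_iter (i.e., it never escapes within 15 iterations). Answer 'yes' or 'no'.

Answer: yes

Derivation:
z_0 = 0 + 0i, c = -1.2070 + 0.1750i
Iter 1: z = -1.2070 + 0.1750i, |z|^2 = 1.4875
Iter 2: z = 0.2192 + -0.2475i, |z|^2 = 0.1093
Iter 3: z = -1.2202 + 0.0665i, |z|^2 = 1.4932
Iter 4: z = 0.2774 + 0.0127i, |z|^2 = 0.0771
Iter 5: z = -1.1302 + 0.1820i, |z|^2 = 1.3105
Iter 6: z = 0.0372 + -0.2365i, |z|^2 = 0.0573
Iter 7: z = -1.2615 + 0.1574i, |z|^2 = 1.6163
Iter 8: z = 0.3597 + -0.2221i, |z|^2 = 0.1787
Iter 9: z = -1.1269 + 0.0152i, |z|^2 = 1.2702
Iter 10: z = 0.0627 + 0.1407i, |z|^2 = 0.0237
Iter 11: z = -1.2229 + 0.1927i, |z|^2 = 1.5325
Iter 12: z = 0.2513 + -0.2962i, |z|^2 = 0.1509
Iter 13: z = -1.2316 + 0.0261i, |z|^2 = 1.5175
Iter 14: z = 0.3091 + 0.1106i, |z|^2 = 0.1078
Did not escape in 15 iterations → in set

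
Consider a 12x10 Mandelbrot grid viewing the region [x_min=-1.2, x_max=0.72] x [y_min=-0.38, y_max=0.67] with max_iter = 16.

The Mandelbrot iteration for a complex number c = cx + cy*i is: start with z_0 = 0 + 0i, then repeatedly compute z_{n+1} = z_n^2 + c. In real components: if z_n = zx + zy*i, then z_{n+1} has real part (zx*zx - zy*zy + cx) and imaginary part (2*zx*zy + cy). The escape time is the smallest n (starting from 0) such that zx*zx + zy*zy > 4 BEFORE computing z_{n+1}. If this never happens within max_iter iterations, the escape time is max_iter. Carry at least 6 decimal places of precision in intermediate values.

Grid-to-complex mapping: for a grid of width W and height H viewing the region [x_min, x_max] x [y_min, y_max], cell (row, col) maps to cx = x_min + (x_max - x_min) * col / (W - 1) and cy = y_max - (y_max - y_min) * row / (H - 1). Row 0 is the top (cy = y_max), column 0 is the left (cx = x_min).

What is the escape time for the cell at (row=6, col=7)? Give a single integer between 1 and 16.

z_0 = 0 + 0i, c = 0.0218 + -0.0300i
Iter 1: z = 0.0218 + -0.0300i, |z|^2 = 0.0014
Iter 2: z = 0.0214 + -0.0313i, |z|^2 = 0.0014
Iter 3: z = 0.0213 + -0.0313i, |z|^2 = 0.0014
Iter 4: z = 0.0213 + -0.0313i, |z|^2 = 0.0014
Iter 5: z = 0.0213 + -0.0313i, |z|^2 = 0.0014
Iter 6: z = 0.0213 + -0.0313i, |z|^2 = 0.0014
Iter 7: z = 0.0213 + -0.0313i, |z|^2 = 0.0014
Iter 8: z = 0.0213 + -0.0313i, |z|^2 = 0.0014
Iter 9: z = 0.0213 + -0.0313i, |z|^2 = 0.0014
Iter 10: z = 0.0213 + -0.0313i, |z|^2 = 0.0014
Iter 11: z = 0.0213 + -0.0313i, |z|^2 = 0.0014
Iter 12: z = 0.0213 + -0.0313i, |z|^2 = 0.0014
Iter 13: z = 0.0213 + -0.0313i, |z|^2 = 0.0014
Iter 14: z = 0.0213 + -0.0313i, |z|^2 = 0.0014
Iter 15: z = 0.0213 + -0.0313i, |z|^2 = 0.0014

Answer: 16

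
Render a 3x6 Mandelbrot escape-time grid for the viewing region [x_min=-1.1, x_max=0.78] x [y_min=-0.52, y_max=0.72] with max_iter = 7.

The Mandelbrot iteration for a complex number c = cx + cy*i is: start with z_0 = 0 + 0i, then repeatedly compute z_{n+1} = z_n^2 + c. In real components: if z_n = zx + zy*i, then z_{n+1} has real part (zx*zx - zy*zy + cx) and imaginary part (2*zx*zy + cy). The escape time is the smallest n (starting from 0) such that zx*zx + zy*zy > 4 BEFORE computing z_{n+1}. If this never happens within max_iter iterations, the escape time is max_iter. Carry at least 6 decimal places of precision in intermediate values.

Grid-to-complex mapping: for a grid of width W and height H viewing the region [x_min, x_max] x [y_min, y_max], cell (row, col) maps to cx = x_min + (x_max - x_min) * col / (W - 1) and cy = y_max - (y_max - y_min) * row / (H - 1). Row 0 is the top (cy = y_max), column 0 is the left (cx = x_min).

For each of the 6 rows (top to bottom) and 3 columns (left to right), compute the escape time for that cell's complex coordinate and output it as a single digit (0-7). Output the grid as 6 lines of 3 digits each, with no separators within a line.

Answer: 372
573
773
773
773
573

Derivation:
(row=0, col=0): c = -1.1000 + 0.7200i → escape time 3
(row=0, col=1): c = -0.1600 + 0.7200i → escape time 7
(row=0, col=2): c = 0.7800 + 0.7200i → escape time 2
(row=1, col=0): c = -1.1000 + 0.4720i → escape time 5
(row=1, col=1): c = -0.1600 + 0.4720i → escape time 7
(row=1, col=2): c = 0.7800 + 0.4720i → escape time 3
(row=2, col=0): c = -1.1000 + 0.2240i → escape time 7
(row=2, col=1): c = -0.1600 + 0.2240i → escape time 7
(row=2, col=2): c = 0.7800 + 0.2240i → escape time 3
(row=3, col=0): c = -1.1000 + -0.0240i → escape time 7
(row=3, col=1): c = -0.1600 + -0.0240i → escape time 7
(row=3, col=2): c = 0.7800 + -0.0240i → escape time 3
(row=4, col=0): c = -1.1000 + -0.2720i → escape time 7
(row=4, col=1): c = -0.1600 + -0.2720i → escape time 7
(row=4, col=2): c = 0.7800 + -0.2720i → escape time 3
(row=5, col=0): c = -1.1000 + -0.5200i → escape time 5
(row=5, col=1): c = -0.1600 + -0.5200i → escape time 7
(row=5, col=2): c = 0.7800 + -0.5200i → escape time 3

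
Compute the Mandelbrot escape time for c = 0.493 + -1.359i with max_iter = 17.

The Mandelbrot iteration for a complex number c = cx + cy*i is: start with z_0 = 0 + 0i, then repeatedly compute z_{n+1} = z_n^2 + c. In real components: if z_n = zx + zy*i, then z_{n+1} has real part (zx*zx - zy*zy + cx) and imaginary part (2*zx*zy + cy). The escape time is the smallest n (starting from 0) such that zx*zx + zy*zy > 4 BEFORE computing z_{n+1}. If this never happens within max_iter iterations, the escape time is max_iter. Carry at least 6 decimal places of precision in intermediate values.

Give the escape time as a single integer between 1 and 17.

Answer: 2

Derivation:
z_0 = 0 + 0i, c = 0.4930 + -1.3590i
Iter 1: z = 0.4930 + -1.3590i, |z|^2 = 2.0899
Iter 2: z = -1.1108 + -2.6990i, |z|^2 = 8.5184
Escaped at iteration 2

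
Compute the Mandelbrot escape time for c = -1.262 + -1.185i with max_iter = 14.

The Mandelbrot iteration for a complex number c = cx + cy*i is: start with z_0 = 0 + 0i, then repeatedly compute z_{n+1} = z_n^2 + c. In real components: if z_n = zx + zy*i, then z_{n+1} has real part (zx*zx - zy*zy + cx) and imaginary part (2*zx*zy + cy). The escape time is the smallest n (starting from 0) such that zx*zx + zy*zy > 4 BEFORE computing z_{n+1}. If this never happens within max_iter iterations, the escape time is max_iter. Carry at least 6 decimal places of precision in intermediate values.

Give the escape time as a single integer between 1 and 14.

Answer: 2

Derivation:
z_0 = 0 + 0i, c = -1.2620 + -1.1850i
Iter 1: z = -1.2620 + -1.1850i, |z|^2 = 2.9969
Iter 2: z = -1.0736 + 1.8059i, |z|^2 = 4.4140
Escaped at iteration 2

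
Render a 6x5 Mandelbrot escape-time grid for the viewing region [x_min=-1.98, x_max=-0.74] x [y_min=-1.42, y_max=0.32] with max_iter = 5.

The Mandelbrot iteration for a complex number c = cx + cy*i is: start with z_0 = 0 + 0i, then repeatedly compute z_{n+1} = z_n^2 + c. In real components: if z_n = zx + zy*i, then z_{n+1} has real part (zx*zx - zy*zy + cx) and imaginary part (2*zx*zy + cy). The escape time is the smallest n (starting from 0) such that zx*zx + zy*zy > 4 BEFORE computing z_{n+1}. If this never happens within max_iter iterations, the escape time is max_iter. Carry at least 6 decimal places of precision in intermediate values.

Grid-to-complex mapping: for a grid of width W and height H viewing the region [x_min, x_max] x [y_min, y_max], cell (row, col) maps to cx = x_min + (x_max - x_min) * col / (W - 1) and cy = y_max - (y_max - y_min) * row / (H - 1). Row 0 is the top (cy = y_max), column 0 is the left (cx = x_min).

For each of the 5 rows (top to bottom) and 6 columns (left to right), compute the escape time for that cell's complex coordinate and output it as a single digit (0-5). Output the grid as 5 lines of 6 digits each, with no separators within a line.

Answer: 145555
345555
133455
123333
111222

Derivation:
(row=0, col=0): c = -1.9800 + 0.3200i → escape time 1
(row=0, col=1): c = -1.7320 + 0.3200i → escape time 4
(row=0, col=2): c = -1.4840 + 0.3200i → escape time 5
(row=0, col=3): c = -1.2360 + 0.3200i → escape time 5
(row=0, col=4): c = -0.9880 + 0.3200i → escape time 5
(row=0, col=5): c = -0.7400 + 0.3200i → escape time 5
(row=1, col=0): c = -1.9800 + -0.1150i → escape time 3
(row=1, col=1): c = -1.7320 + -0.1150i → escape time 4
(row=1, col=2): c = -1.4840 + -0.1150i → escape time 5
(row=1, col=3): c = -1.2360 + -0.1150i → escape time 5
(row=1, col=4): c = -0.9880 + -0.1150i → escape time 5
(row=1, col=5): c = -0.7400 + -0.1150i → escape time 5
(row=2, col=0): c = -1.9800 + -0.5500i → escape time 1
(row=2, col=1): c = -1.7320 + -0.5500i → escape time 3
(row=2, col=2): c = -1.4840 + -0.5500i → escape time 3
(row=2, col=3): c = -1.2360 + -0.5500i → escape time 4
(row=2, col=4): c = -0.9880 + -0.5500i → escape time 5
(row=2, col=5): c = -0.7400 + -0.5500i → escape time 5
(row=3, col=0): c = -1.9800 + -0.9850i → escape time 1
(row=3, col=1): c = -1.7320 + -0.9850i → escape time 2
(row=3, col=2): c = -1.4840 + -0.9850i → escape time 3
(row=3, col=3): c = -1.2360 + -0.9850i → escape time 3
(row=3, col=4): c = -0.9880 + -0.9850i → escape time 3
(row=3, col=5): c = -0.7400 + -0.9850i → escape time 3
(row=4, col=0): c = -1.9800 + -1.4200i → escape time 1
(row=4, col=1): c = -1.7320 + -1.4200i → escape time 1
(row=4, col=2): c = -1.4840 + -1.4200i → escape time 1
(row=4, col=3): c = -1.2360 + -1.4200i → escape time 2
(row=4, col=4): c = -0.9880 + -1.4200i → escape time 2
(row=4, col=5): c = -0.7400 + -1.4200i → escape time 2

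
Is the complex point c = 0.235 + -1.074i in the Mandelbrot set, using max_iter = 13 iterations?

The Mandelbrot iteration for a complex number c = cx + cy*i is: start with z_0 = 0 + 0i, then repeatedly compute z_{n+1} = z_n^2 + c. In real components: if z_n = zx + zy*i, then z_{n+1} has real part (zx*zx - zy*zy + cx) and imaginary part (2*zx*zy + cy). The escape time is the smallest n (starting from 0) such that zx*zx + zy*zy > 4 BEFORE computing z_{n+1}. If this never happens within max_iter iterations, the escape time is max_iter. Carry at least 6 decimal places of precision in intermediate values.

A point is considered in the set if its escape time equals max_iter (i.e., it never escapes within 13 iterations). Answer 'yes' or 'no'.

Answer: no

Derivation:
z_0 = 0 + 0i, c = 0.2350 + -1.0740i
Iter 1: z = 0.2350 + -1.0740i, |z|^2 = 1.2087
Iter 2: z = -0.8633 + -1.5788i, |z|^2 = 3.2377
Iter 3: z = -1.5123 + 1.6518i, |z|^2 = 5.0155
Escaped at iteration 3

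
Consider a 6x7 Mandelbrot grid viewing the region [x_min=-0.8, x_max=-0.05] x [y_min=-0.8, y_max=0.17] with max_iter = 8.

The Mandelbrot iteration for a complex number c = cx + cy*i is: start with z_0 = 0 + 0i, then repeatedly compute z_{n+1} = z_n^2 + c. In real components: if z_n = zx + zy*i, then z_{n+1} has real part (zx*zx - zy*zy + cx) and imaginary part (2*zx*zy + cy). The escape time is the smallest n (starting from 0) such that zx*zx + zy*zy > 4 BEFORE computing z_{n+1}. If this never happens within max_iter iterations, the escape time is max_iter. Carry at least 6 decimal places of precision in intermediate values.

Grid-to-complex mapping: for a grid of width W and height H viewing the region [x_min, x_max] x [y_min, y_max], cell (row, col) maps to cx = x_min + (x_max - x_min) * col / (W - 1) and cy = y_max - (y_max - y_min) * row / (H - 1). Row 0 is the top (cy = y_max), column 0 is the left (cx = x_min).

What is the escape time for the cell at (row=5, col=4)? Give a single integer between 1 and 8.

z_0 = 0 + 0i, c = -0.2000 + -0.6383i
Iter 1: z = -0.2000 + -0.6383i, |z|^2 = 0.4475
Iter 2: z = -0.5675 + -0.3830i, |z|^2 = 0.4687
Iter 3: z = -0.0247 + -0.2037i, |z|^2 = 0.0421
Iter 4: z = -0.2409 + -0.6283i, |z|^2 = 0.4528
Iter 5: z = -0.5367 + -0.3357i, |z|^2 = 0.4007
Iter 6: z = -0.0246 + -0.2780i, |z|^2 = 0.0779
Iter 7: z = -0.2767 + -0.6247i, |z|^2 = 0.4668

Answer: 8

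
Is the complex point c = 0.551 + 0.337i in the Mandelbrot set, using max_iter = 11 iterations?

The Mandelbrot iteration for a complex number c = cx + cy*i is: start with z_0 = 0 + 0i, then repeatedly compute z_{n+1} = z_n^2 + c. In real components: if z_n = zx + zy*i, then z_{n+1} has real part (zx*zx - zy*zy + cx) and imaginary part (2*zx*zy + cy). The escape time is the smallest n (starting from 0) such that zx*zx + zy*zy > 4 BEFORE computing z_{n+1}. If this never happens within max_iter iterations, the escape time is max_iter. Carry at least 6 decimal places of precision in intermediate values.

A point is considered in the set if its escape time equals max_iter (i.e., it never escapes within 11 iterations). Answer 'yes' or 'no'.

z_0 = 0 + 0i, c = 0.5510 + 0.3370i
Iter 1: z = 0.5510 + 0.3370i, |z|^2 = 0.4172
Iter 2: z = 0.7410 + 0.7084i, |z|^2 = 1.0509
Iter 3: z = 0.5983 + 1.3869i, |z|^2 = 2.2814
Iter 4: z = -1.0144 + 1.9966i, |z|^2 = 5.0154
Escaped at iteration 4

Answer: no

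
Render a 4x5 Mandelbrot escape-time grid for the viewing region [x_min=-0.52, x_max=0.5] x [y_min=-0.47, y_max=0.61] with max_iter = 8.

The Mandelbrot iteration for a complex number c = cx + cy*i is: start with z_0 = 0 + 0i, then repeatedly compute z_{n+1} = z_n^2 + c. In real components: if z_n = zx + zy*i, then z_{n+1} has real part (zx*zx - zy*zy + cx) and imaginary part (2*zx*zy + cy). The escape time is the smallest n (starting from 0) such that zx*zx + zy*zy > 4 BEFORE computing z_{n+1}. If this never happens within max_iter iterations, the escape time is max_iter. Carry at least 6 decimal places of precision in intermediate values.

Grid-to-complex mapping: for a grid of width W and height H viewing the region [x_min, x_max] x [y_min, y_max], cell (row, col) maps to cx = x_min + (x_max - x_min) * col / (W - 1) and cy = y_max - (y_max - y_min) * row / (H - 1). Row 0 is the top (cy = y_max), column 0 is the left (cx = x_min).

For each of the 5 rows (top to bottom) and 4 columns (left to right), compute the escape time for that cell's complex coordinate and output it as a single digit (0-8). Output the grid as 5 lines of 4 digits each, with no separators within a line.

(row=0, col=0): c = -0.5200 + 0.6100i → escape time 8
(row=0, col=1): c = -0.1800 + 0.6100i → escape time 8
(row=0, col=2): c = 0.1600 + 0.6100i → escape time 8
(row=0, col=3): c = 0.5000 + 0.6100i → escape time 4
(row=1, col=0): c = -0.5200 + 0.3400i → escape time 8
(row=1, col=1): c = -0.1800 + 0.3400i → escape time 8
(row=1, col=2): c = 0.1600 + 0.3400i → escape time 8
(row=1, col=3): c = 0.5000 + 0.3400i → escape time 6
(row=2, col=0): c = -0.5200 + 0.0700i → escape time 8
(row=2, col=1): c = -0.1800 + 0.0700i → escape time 8
(row=2, col=2): c = 0.1600 + 0.0700i → escape time 8
(row=2, col=3): c = 0.5000 + 0.0700i → escape time 5
(row=3, col=0): c = -0.5200 + -0.2000i → escape time 8
(row=3, col=1): c = -0.1800 + -0.2000i → escape time 8
(row=3, col=2): c = 0.1600 + -0.2000i → escape time 8
(row=3, col=3): c = 0.5000 + -0.2000i → escape time 5
(row=4, col=0): c = -0.5200 + -0.4700i → escape time 8
(row=4, col=1): c = -0.1800 + -0.4700i → escape time 8
(row=4, col=2): c = 0.1600 + -0.4700i → escape time 8
(row=4, col=3): c = 0.5000 + -0.4700i → escape time 5

Answer: 8884
8886
8885
8885
8885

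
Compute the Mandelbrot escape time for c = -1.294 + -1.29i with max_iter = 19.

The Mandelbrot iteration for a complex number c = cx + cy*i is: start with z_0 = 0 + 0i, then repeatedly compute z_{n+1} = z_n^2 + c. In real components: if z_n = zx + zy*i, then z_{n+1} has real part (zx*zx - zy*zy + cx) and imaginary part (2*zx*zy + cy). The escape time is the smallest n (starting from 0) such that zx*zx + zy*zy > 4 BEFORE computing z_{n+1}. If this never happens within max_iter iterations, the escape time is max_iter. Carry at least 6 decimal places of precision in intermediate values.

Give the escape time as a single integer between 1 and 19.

z_0 = 0 + 0i, c = -1.2940 + -1.2900i
Iter 1: z = -1.2940 + -1.2900i, |z|^2 = 3.3385
Iter 2: z = -1.2837 + 2.0485i, |z|^2 = 5.8442
Escaped at iteration 2

Answer: 2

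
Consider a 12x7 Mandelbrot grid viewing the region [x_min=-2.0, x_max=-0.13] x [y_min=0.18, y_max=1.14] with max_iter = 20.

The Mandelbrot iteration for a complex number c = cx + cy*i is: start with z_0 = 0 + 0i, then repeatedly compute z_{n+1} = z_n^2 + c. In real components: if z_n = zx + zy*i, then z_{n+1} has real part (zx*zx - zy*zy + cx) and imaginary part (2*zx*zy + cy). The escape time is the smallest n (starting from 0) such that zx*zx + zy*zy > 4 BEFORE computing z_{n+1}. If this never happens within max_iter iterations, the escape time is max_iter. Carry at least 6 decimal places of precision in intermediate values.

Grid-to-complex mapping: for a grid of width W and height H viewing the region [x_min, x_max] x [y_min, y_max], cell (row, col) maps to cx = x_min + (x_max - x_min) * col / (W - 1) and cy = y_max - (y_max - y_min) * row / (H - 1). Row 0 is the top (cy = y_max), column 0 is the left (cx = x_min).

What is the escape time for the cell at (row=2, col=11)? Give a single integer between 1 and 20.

z_0 = 0 + 0i, c = -0.1300 + 0.8200i
Iter 1: z = -0.1300 + 0.8200i, |z|^2 = 0.6893
Iter 2: z = -0.7855 + 0.6068i, |z|^2 = 0.9852
Iter 3: z = 0.1188 + -0.1333i, |z|^2 = 0.0319
Iter 4: z = -0.1336 + 0.7883i, |z|^2 = 0.6393
Iter 5: z = -0.7336 + 0.6093i, |z|^2 = 0.9094
Iter 6: z = 0.0370 + -0.0739i, |z|^2 = 0.0068
Iter 7: z = -0.1341 + 0.8145i, |z|^2 = 0.6815
Iter 8: z = -0.7755 + 0.6015i, |z|^2 = 0.9632
Iter 9: z = 0.1095 + -0.1130i, |z|^2 = 0.0248
Iter 10: z = -0.1308 + 0.7953i, |z|^2 = 0.6495
Iter 11: z = -0.7453 + 0.6120i, |z|^2 = 0.9301
Iter 12: z = 0.0510 + -0.0923i, |z|^2 = 0.0111
Iter 13: z = -0.1359 + 0.8106i, |z|^2 = 0.6755
Iter 14: z = -0.7686 + 0.5996i, |z|^2 = 0.9503
Iter 15: z = 0.1012 + -0.1018i, |z|^2 = 0.0206
Iter 16: z = -0.1301 + 0.7994i, |z|^2 = 0.6560
Iter 17: z = -0.7521 + 0.6120i, |z|^2 = 0.9402
Iter 18: z = 0.0612 + -0.1005i, |z|^2 = 0.0139
Iter 19: z = -0.1364 + 0.8077i, |z|^2 = 0.6710

Answer: 20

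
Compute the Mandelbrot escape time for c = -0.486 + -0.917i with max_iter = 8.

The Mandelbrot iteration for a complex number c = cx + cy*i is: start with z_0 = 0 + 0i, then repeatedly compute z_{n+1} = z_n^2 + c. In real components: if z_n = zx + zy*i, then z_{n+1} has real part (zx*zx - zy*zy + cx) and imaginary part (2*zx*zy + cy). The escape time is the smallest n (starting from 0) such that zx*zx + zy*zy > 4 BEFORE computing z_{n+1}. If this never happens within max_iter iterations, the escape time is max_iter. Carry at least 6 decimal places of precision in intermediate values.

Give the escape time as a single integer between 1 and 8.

z_0 = 0 + 0i, c = -0.4860 + -0.9170i
Iter 1: z = -0.4860 + -0.9170i, |z|^2 = 1.0771
Iter 2: z = -1.0907 + -0.0257i, |z|^2 = 1.1903
Iter 3: z = 0.7030 + -0.8610i, |z|^2 = 1.2354
Iter 4: z = -0.7332 + -2.1275i, |z|^2 = 5.0637
Escaped at iteration 4

Answer: 4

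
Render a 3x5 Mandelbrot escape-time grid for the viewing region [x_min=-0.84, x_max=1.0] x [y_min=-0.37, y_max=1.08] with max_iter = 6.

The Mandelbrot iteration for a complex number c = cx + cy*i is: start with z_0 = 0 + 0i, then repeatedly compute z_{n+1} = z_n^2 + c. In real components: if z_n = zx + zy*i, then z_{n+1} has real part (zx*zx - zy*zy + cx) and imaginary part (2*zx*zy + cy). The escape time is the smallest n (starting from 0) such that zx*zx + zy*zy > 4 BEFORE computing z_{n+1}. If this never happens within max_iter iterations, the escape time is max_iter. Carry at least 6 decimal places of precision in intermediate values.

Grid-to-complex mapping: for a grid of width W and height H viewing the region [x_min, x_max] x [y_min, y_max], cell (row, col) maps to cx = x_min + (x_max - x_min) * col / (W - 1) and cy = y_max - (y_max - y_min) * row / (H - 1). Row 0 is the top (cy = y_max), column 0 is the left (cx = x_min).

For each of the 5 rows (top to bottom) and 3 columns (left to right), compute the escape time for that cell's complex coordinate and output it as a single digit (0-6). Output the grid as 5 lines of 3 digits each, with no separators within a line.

(row=0, col=0): c = -0.8400 + 1.0800i → escape time 3
(row=0, col=1): c = 0.0800 + 1.0800i → escape time 4
(row=0, col=2): c = 1.0000 + 1.0800i → escape time 2
(row=1, col=0): c = -0.8400 + 0.7175i → escape time 4
(row=1, col=1): c = 0.0800 + 0.7175i → escape time 6
(row=1, col=2): c = 1.0000 + 0.7175i → escape time 2
(row=2, col=0): c = -0.8400 + 0.3550i → escape time 6
(row=2, col=1): c = 0.0800 + 0.3550i → escape time 6
(row=2, col=2): c = 1.0000 + 0.3550i → escape time 2
(row=3, col=0): c = -0.8400 + -0.0075i → escape time 6
(row=3, col=1): c = 0.0800 + -0.0075i → escape time 6
(row=3, col=2): c = 1.0000 + -0.0075i → escape time 2
(row=4, col=0): c = -0.8400 + -0.3700i → escape time 6
(row=4, col=1): c = 0.0800 + -0.3700i → escape time 6
(row=4, col=2): c = 1.0000 + -0.3700i → escape time 2

Answer: 342
462
662
662
662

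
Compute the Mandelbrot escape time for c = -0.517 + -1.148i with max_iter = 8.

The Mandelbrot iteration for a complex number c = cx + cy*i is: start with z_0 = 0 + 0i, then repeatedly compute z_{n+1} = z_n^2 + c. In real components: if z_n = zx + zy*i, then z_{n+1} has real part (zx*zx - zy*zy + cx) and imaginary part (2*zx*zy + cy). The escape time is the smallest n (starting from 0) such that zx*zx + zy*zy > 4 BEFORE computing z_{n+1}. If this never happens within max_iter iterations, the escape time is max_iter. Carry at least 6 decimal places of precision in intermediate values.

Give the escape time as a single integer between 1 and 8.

z_0 = 0 + 0i, c = -0.5170 + -1.1480i
Iter 1: z = -0.5170 + -1.1480i, |z|^2 = 1.5852
Iter 2: z = -1.5676 + 0.0390i, |z|^2 = 2.4589
Iter 3: z = 1.9389 + -1.2704i, |z|^2 = 5.3732
Escaped at iteration 3

Answer: 3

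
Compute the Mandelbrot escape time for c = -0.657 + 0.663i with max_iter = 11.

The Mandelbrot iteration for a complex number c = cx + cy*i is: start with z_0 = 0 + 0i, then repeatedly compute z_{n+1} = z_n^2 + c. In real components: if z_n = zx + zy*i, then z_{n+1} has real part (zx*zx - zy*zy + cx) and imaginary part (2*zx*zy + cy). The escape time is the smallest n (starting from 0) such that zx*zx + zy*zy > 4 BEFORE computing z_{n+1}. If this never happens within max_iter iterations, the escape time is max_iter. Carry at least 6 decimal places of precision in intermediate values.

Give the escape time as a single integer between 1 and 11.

Answer: 7

Derivation:
z_0 = 0 + 0i, c = -0.6570 + 0.6630i
Iter 1: z = -0.6570 + 0.6630i, |z|^2 = 0.8712
Iter 2: z = -0.6649 + -0.2082i, |z|^2 = 0.4855
Iter 3: z = -0.2582 + 0.9398i, |z|^2 = 0.9500
Iter 4: z = -1.4736 + 0.1776i, |z|^2 = 2.2032
Iter 5: z = 1.4831 + 0.1395i, |z|^2 = 2.2189
Iter 6: z = 1.5230 + 1.0768i, |z|^2 = 3.4790
Iter 7: z = 0.5031 + 3.9428i, |z|^2 = 15.7991
Escaped at iteration 7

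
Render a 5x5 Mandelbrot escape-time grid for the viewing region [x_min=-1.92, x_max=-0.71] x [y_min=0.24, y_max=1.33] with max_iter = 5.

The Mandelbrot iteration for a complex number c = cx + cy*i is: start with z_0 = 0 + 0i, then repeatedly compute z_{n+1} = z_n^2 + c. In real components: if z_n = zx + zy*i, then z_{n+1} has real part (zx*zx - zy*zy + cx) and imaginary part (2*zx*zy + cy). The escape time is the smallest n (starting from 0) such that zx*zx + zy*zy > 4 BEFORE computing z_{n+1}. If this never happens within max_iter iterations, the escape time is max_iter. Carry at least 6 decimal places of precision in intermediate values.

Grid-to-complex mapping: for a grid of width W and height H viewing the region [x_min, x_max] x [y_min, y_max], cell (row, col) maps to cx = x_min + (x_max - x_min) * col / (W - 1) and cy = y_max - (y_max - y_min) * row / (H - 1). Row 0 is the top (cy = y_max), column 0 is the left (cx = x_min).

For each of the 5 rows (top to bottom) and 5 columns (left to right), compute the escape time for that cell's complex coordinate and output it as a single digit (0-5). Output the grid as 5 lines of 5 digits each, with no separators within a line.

(row=0, col=0): c = -1.9200 + 1.3300i → escape time 1
(row=0, col=1): c = -1.6175 + 1.3300i → escape time 1
(row=0, col=2): c = -1.3150 + 1.3300i → escape time 2
(row=0, col=3): c = -1.0125 + 1.3300i → escape time 2
(row=0, col=4): c = -0.7100 + 1.3300i → escape time 2
(row=1, col=0): c = -1.9200 + 1.0575i → escape time 1
(row=1, col=1): c = -1.6175 + 1.0575i → escape time 2
(row=1, col=2): c = -1.3150 + 1.0575i → escape time 3
(row=1, col=3): c = -1.0125 + 1.0575i → escape time 3
(row=1, col=4): c = -0.7100 + 1.0575i → escape time 3
(row=2, col=0): c = -1.9200 + 0.7850i → escape time 1
(row=2, col=1): c = -1.6175 + 0.7850i → escape time 3
(row=2, col=2): c = -1.3150 + 0.7850i → escape time 3
(row=2, col=3): c = -1.0125 + 0.7850i → escape time 3
(row=2, col=4): c = -0.7100 + 0.7850i → escape time 4
(row=3, col=0): c = -1.9200 + 0.5125i → escape time 2
(row=3, col=1): c = -1.6175 + 0.5125i → escape time 3
(row=3, col=2): c = -1.3150 + 0.5125i → escape time 3
(row=3, col=3): c = -1.0125 + 0.5125i → escape time 5
(row=3, col=4): c = -0.7100 + 0.5125i → escape time 5
(row=4, col=0): c = -1.9200 + 0.2400i → escape time 3
(row=4, col=1): c = -1.6175 + 0.2400i → escape time 4
(row=4, col=2): c = -1.3150 + 0.2400i → escape time 5
(row=4, col=3): c = -1.0125 + 0.2400i → escape time 5
(row=4, col=4): c = -0.7100 + 0.2400i → escape time 5

Answer: 11222
12333
13334
23355
34555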